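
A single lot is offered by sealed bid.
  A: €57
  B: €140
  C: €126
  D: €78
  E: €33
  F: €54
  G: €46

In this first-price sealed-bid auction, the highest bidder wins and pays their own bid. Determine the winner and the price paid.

B pays €140

Rule: the highest bidder wins and pays their own bid.
Bids ranked: 140 (B) > 126 (C) > 78 (D) > 57 (A) > 54 (F) > 46 (G) > …
B is highest → pays own bid, €140.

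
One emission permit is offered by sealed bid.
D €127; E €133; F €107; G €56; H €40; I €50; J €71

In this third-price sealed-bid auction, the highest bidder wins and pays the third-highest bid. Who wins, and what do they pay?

Rule: the highest bidder wins and pays the third-highest bid.
Bids ranked: 133 (E) > 127 (D) > 107 (F) > 71 (J) > 56 (G) > 50 (I) > …
E wins; payment is bid #3 in the ranking = €107.

E pays €107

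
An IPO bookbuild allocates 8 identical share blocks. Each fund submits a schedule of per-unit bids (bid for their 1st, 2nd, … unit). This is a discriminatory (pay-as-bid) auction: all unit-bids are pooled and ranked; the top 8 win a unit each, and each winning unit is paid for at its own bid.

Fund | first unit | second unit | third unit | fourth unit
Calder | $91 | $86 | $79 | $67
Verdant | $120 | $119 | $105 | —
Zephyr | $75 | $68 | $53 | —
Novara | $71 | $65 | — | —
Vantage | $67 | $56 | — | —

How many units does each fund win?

Pooled unit-bids ranked (top 8): 120 (Verdant-1), 119 (Verdant-2), 105 (Verdant-3), 91 (Calder-1), 86 (Calder-2), 79 (Calder-3), 75 (Zephyr-1), 71 (Novara-1)
Next rejected bid: $68 (not a price — pay-as-bid).
Allocation: Calder 3, Novara 1, Verdant 3, Zephyr 1.

Calder 3, Novara 1, Verdant 3, Zephyr 1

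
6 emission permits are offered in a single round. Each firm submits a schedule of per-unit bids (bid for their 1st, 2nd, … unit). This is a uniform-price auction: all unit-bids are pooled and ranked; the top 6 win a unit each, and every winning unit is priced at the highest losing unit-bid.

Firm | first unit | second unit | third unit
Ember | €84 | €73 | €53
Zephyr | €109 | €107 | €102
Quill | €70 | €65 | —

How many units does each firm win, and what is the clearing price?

Ember 2, Quill 1, Zephyr 3; clearing price €65

Merging the schedules and taking the best 6: 109 (Zephyr-1), 107 (Zephyr-2), 102 (Zephyr-3), 84 (Ember-1), 73 (Ember-2), 70 (Quill-1)
Highest rejected unit-bid = €65.
Allocation: Ember 2, Quill 1, Zephyr 3.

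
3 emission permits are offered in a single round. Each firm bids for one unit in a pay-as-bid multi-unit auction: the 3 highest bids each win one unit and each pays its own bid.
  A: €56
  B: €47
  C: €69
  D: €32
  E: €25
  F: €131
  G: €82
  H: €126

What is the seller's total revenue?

Total revenue: €339

Bids ranked high→low: 131 (F), 126 (H), 82 (G), 69 (C), 56 (A), …
Winners (3 units): F, H, G.
Total revenue = 131 + 126 + 82 = €339.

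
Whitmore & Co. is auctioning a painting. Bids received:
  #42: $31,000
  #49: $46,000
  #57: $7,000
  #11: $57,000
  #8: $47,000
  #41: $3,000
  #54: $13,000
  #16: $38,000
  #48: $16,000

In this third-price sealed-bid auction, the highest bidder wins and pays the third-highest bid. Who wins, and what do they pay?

Third-price sealed-bid auction: the highest bidder wins and pays the third-highest bid.
Bids in order: 57,000 (#11) > 47,000 (#8) > 46,000 (#49) > 38,000 (#16) > 31,000 (#42) > 16,000 (#48) > …
#11 wins; payment is bid #3 in the ranking = $46,000.

#11 pays $46,000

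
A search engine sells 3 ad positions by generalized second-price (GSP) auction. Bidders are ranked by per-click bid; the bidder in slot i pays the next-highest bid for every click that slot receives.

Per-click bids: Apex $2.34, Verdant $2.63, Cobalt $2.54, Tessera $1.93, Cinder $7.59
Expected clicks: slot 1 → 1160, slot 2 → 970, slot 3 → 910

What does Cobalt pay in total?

Cobalt pays $2129.40

Ranked by bid: $7.59 (Cinder) > $2.63 (Verdant) > $2.54 (Cobalt) > $2.34 (Apex) > …
Cobalt holds slot 3 → pays next bid $2.34 × 910 clicks = $2129.40.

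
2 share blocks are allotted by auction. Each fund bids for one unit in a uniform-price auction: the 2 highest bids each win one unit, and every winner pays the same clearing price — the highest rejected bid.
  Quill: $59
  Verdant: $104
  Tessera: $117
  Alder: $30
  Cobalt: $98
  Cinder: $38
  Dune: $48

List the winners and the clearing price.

Bids ranked high→low: 117 (Tessera), 104 (Verdant), 98 (Cobalt), 59 (Quill), …
Winners (2 units): Tessera, Verdant.
Clearing price = highest rejected bid = $98.

Tessera, Verdant; each pays $98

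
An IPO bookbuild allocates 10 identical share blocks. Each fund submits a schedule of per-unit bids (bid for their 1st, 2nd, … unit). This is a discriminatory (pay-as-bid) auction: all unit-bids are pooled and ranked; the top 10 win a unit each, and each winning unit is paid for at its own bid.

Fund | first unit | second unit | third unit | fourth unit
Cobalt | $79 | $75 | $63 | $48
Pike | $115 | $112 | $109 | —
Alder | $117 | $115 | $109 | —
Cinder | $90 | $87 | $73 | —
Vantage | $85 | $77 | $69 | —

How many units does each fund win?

All unit-bids, highest first — top 10: 117 (Alder-1), 115 (Pike-1), 115 (Alder-2), 112 (Pike-2), 109 (Pike-3), 109 (Alder-3), 90 (Cinder-1), 87 (Cinder-2), 85 (Vantage-1), 79 (Cobalt-1)
Next rejected bid: $77 (not a price — pay-as-bid).
Allocation: Alder 3, Cinder 2, Cobalt 1, Pike 3, Vantage 1.

Alder 3, Cinder 2, Cobalt 1, Pike 3, Vantage 1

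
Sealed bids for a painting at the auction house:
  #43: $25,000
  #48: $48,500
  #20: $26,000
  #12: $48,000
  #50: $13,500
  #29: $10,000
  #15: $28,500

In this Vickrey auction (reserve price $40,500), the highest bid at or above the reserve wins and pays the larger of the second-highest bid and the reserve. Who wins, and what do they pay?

Rule: the highest bid at or above the reserve wins and pays the larger of the second-highest bid and the reserve.
Sorting bids: 48,500 (#48) > 48,000 (#12) > 28,500 (#15) > 26,000 (#20) > 25,000 (#43) > 13,500 (#50) > …
Highest eligible bid: #48 at $48,500.
max(second-highest $48,000, reserve $40,500) = $48,000; the reserve does not bind.

#48 pays $48,000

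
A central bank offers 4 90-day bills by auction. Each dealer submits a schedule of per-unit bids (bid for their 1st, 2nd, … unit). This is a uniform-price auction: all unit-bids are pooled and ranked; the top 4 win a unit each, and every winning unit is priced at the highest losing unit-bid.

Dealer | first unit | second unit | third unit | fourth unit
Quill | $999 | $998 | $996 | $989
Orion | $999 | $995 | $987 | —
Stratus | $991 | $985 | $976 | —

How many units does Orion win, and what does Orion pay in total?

Orion: 1 unit, pays $995

Pooled unit-bids ranked (top 4): 999 (Quill-1), 999 (Orion-1), 998 (Quill-2), 996 (Quill-3)
First bid not allocated: $995.
Orion wins 1 unit(s) at $995 each.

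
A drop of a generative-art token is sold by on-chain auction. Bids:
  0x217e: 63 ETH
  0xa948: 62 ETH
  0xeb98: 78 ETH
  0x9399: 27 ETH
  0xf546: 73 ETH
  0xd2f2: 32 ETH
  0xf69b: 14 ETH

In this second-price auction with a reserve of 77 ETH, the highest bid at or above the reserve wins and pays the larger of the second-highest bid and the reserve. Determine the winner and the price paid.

0xeb98 pays 77 ETH

Bids ranked: 78 (0xeb98) > 73 (0xf546) > 63 (0x217e) > 62 (0xa948) > 32 (0xd2f2) > 27 (0x9399) > …
0xeb98 has the top bid at or above the reserve (78 ETH).
Second-highest bid 73 ETH is below the reserve 77 ETH, so the reserve binds → payment 77 ETH.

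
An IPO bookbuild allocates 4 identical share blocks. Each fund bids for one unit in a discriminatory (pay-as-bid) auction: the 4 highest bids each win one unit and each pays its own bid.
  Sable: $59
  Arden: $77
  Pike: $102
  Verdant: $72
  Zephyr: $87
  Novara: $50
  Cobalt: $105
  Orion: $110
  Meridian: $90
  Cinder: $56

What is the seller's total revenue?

Total revenue: $407

Sorting: 110 (Orion), 105 (Cobalt), 102 (Pike), 90 (Meridian), 87 (Zephyr), 77 (Arden), …
Top 4: Orion, Cobalt, Pike, Meridian.
Total revenue = 110 + 105 + 102 + 90 = $407.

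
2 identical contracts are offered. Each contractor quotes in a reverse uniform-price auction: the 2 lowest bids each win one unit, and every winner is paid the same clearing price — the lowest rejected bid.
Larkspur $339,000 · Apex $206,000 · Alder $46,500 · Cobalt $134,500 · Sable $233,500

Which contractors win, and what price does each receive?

Alder, Cobalt; each is paid $206,000

Ordering the bids: 46,500 (Alder), 134,500 (Cobalt), 206,000 (Apex), 233,500 (Sable), …
The 2 lowest are Alder, Cobalt.
First losing bid is Apex's $206,000, which sets the uniform price.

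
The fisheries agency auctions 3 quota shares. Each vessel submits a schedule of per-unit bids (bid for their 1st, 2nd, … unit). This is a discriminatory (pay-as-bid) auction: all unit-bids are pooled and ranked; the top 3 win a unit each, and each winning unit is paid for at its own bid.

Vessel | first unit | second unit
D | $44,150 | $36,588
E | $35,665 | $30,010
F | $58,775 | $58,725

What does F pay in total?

All unit-bids, highest first — top 3: 58,775 (F-1), 58,725 (F-2), 44,150 (D-1)
Next rejected bid: $36,588 (not a price — pay-as-bid).
F's winning unit-bids: 58,775 + 58,725 = $117,500.

F pays $117,500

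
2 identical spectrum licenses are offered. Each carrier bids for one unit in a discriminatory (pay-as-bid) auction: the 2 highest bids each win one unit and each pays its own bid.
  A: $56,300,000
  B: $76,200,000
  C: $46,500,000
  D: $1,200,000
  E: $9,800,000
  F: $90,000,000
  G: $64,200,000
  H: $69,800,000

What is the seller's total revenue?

Bids ranked high→low: 90,000,000 (F), 76,200,000 (B), 69,800,000 (H), 64,200,000 (G), …
Winners (2 units): F, B.
Total revenue = 90,000,000 + 76,200,000 = $166,200,000.

Total revenue: $166,200,000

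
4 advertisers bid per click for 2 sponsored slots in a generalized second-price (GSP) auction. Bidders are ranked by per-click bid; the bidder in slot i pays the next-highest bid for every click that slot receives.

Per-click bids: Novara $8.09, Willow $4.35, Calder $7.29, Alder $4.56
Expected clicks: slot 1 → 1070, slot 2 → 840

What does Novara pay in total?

Sorting advertisers: $8.09 (Novara) > $7.29 (Calder) > $4.56 (Alder) > …
Novara holds slot 1 → pays next bid $7.29 × 1070 clicks = $7800.30.

Novara pays $7800.30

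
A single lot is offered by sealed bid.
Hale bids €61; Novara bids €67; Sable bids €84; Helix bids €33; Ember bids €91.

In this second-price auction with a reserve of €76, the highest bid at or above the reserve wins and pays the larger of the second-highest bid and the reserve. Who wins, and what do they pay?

Rule: the highest bid at or above the reserve wins and pays the larger of the second-highest bid and the reserve.
Bids ranked: 91 (Ember) > 84 (Sable) > 67 (Novara) > 61 (Hale) > 33 (Helix)
Ember has the top bid at or above the reserve (€91).
Second-highest bid €84 exceeds the reserve €76 → payment €84.

Ember pays €84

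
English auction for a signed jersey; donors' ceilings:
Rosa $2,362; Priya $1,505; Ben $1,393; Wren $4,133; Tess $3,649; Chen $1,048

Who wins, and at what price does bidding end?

Limits ranked: 4,133 (Wren) > 3,649 (Tess) > 2,362 (Rosa) > 1,505 (Priya) > 1,393 (Ben) > 1,048 (Chen)
Bidding ends when Tess exits at $3,649; Wren takes it.

Wren wins at $3,649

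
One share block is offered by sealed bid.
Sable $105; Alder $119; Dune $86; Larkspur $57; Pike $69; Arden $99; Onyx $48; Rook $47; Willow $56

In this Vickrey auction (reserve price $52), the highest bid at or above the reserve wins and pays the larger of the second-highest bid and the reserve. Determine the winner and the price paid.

Bids in order: 119 (Alder) > 105 (Sable) > 99 (Arden) > 86 (Dune) > 69 (Pike) > 57 (Larkspur) > …
Alder has the top bid at or above the reserve ($119).
max(second-highest $105, reserve $52) = $105; the reserve does not bind.

Alder pays $105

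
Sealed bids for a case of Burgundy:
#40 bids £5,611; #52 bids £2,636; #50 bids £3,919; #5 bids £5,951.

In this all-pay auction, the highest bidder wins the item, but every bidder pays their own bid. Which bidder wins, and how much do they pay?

Rule: the highest bidder wins the item, but every bidder pays their own bid.
Sorting bids: 5,951 (#5) > 5,611 (#40) > 3,919 (#50) > 2,636 (#52)
#5 wins with the top bid; all bids are sunk regardless.

#5 pays £5,951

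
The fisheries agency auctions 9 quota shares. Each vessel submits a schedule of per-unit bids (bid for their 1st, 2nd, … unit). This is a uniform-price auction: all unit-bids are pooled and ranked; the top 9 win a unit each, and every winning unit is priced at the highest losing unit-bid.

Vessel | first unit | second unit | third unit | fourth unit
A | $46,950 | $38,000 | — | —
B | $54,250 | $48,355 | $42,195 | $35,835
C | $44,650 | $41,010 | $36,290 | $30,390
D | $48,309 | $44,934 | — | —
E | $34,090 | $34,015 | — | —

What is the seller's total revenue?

Merging the schedules and taking the best 9: 54,250 (B-1), 48,355 (B-2), 48,309 (D-1), 46,950 (A-1), 44,934 (D-2), 44,650 (C-1), 42,195 (B-3), 41,010 (C-2), 38,000 (A-2)
Highest rejected unit-bid = $36,290.
Allocation: A 2, B 3, C 2, D 2. Every unit priced at $36,290.
Revenue = 9 × 36,290 = $326,610.

Total revenue: $326,610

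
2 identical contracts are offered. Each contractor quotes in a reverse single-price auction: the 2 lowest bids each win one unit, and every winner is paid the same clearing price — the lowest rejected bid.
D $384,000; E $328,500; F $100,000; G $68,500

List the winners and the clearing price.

Sorting: 68,500 (G), 100,000 (F), 328,500 (E), 384,000 (D)
Winners (2 units): G, F.
Clearing price = lowest rejected bid = $328,500.

G, F; each is paid $328,500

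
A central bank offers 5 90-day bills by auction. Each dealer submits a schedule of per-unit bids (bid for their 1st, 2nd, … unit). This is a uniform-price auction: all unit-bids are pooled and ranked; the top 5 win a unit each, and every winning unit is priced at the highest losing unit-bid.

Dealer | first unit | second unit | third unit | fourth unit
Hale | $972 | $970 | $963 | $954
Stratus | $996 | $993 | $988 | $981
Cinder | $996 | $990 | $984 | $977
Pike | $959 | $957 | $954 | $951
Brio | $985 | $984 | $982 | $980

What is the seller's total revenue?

Total revenue: $4,925

Pooled unit-bids ranked (top 5): 996 (Stratus-1), 996 (Cinder-1), 993 (Stratus-2), 990 (Cinder-2), 988 (Stratus-3)
Highest rejected unit-bid = $985.
Allocation: Cinder 2, Stratus 3. Every unit priced at $985.
Revenue = 5 × 985 = $4,925.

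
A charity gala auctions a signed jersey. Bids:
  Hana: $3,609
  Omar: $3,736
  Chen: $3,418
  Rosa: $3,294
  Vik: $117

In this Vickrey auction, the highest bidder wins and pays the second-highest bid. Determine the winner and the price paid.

Bids ranked: 3,736 (Omar) > 3,609 (Hana) > 3,418 (Chen) > 3,294 (Rosa) > 117 (Vik)
Second-price: Omar pays Hana's bid of $3,609.

Omar pays $3,609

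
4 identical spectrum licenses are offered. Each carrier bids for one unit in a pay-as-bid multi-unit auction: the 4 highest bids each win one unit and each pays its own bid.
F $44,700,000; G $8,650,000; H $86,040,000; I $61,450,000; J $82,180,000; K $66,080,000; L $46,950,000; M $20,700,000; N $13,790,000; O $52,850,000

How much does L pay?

L pays $0

Sorting: 86,040,000 (H), 82,180,000 (J), 66,080,000 (K), 61,450,000 (I), 52,850,000 (O), 46,950,000 (L), …
Top 4: H, J, K, I.
L does not win → $0.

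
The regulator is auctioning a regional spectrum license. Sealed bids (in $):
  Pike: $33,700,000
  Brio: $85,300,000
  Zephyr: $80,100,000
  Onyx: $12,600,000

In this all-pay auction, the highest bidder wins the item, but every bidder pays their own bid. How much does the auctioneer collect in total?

Sorting bids: 85,300,000 (Brio) > 80,100,000 (Zephyr) > 33,700,000 (Pike) > 12,600,000 (Onyx)
Every bidder forfeits their bid regardless of winning.
Revenue = 33,700,000 + 85,300,000 + 80,100,000 + 12,600,000 = $211,700,000.

Total revenue: $211,700,000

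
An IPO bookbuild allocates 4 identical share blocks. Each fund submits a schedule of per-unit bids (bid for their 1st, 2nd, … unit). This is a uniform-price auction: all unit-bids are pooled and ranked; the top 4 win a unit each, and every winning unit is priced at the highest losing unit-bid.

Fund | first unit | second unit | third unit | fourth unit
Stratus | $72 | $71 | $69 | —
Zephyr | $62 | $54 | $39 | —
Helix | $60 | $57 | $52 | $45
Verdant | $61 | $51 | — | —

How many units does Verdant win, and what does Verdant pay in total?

Verdant: 0 units, pays $0

All unit-bids, highest first — top 4: 72 (Stratus-1), 71 (Stratus-2), 69 (Stratus-3), 62 (Zephyr-1)
Highest rejected unit-bid = $61.
Verdant wins 0 unit(s) at $61 each.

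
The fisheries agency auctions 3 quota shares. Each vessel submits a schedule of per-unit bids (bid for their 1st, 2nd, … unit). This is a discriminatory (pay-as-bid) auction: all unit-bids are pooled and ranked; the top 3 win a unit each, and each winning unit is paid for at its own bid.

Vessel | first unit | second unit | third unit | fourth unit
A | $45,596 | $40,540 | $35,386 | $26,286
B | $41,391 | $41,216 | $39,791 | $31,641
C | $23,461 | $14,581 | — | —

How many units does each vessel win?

Pooled unit-bids ranked (top 3): 45,596 (A-1), 41,391 (B-1), 41,216 (B-2)
Next rejected bid: $40,540 (not a price — pay-as-bid).
Allocation: A 1, B 2.

A 1, B 2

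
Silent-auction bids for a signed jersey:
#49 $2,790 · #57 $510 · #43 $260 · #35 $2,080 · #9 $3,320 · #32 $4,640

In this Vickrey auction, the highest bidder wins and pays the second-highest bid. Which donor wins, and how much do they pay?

#32 pays $3,320

Bids ranked: 4,640 (#32) > 3,320 (#9) > 2,790 (#49) > 2,080 (#35) > 510 (#57) > 260 (#43)
#32 wins with the highest bid; price is set by the runner-up at $3,320.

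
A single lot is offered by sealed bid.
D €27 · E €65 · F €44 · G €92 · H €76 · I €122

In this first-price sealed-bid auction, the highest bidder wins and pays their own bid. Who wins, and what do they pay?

I pays €122

Rule: the highest bidder wins and pays their own bid.
Bids in order: 122 (I) > 92 (G) > 76 (H) > 65 (E) > 44 (F) > 27 (D)
First-price: I pays what they bid, €122.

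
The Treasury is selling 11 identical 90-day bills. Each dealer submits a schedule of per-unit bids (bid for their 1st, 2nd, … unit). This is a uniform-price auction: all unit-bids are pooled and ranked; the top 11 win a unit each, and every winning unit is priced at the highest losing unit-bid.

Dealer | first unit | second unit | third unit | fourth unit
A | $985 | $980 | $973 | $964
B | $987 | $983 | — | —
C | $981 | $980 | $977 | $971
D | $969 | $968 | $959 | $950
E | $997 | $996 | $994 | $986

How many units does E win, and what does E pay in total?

All unit-bids, highest first — top 11: 997 (E-1), 996 (E-2), 994 (E-3), 987 (B-1), 986 (E-4), 985 (A-1), 983 (B-2), 981 (C-1), 980 (A-2), 980 (C-2), 977 (C-3)
The (k+1)-th unit-bid is $973.
E wins 4 unit(s) at $973 each.

E: 4 units, pays $3,892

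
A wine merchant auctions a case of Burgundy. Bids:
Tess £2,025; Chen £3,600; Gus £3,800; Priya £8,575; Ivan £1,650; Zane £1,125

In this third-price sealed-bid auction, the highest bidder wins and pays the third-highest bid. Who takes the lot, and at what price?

Rule: the highest bidder wins and pays the third-highest bid.
Bids in order: 8,575 (Priya) > 3,800 (Gus) > 3,600 (Chen) > 2,025 (Tess) > 1,650 (Ivan) > 1,125 (Zane)
Priya is highest; pays the third-highest bid, £3,600.

Priya pays £3,600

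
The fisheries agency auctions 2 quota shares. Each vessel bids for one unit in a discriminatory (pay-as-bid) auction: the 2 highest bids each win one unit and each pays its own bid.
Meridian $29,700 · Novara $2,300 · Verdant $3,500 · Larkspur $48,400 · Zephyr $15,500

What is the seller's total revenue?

Total revenue: $78,100

Ordering the bids: 48,400 (Larkspur), 29,700 (Meridian), 15,500 (Zephyr), 3,500 (Verdant), …
Winners (2 units): Larkspur, Meridian.
Total revenue = 48,400 + 29,700 = $78,100.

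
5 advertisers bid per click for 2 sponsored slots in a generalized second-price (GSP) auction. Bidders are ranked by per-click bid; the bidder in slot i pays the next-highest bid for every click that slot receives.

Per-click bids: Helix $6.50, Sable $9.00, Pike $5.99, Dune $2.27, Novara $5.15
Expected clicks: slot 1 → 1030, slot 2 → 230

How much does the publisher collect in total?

Ranked by bid: $9.00 (Sable) > $6.50 (Helix) > $5.99 (Pike) > …
Slot 1: Sable pays $6.50 × 1030 = $6695.00
Slot 2: Helix pays $5.99 × 230 = $1377.70
Total = $8072.70

Total revenue: $8072.70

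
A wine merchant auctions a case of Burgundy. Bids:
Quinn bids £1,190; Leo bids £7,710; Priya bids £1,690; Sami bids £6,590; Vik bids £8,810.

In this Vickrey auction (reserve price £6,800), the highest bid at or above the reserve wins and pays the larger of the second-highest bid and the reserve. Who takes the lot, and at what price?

Vik pays £7,710

Sorting bids: 8,810 (Vik) > 7,710 (Leo) > 6,590 (Sami) > 1,690 (Priya) > 1,190 (Quinn)
Highest eligible bid: Vik at £8,810.
Second-highest bid £7,710 exceeds the reserve £6,800 → payment £7,710.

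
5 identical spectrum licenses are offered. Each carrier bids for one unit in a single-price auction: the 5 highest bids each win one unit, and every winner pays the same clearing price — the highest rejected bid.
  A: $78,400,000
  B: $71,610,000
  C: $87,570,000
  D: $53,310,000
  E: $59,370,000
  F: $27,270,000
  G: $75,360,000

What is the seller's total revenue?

Total revenue: $266,550,000

Sorting: 87,570,000 (C), 78,400,000 (A), 75,360,000 (G), 71,610,000 (B), 59,370,000 (E), 53,310,000 (D), 27,270,000 (F)
The 5 highest are C, A, G, B, E.
First losing bid is D's $53,310,000, which sets the uniform price.
Total revenue = 5 × $53,310,000 = $266,550,000.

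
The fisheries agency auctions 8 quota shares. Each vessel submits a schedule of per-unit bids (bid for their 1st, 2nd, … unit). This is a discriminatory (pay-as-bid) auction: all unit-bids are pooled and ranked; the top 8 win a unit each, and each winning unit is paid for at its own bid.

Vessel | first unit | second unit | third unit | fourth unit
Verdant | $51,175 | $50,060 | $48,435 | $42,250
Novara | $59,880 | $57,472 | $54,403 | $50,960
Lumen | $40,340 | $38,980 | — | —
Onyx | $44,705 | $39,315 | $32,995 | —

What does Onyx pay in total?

Merging the schedules and taking the best 8: 59,880 (Novara-1), 57,472 (Novara-2), 54,403 (Novara-3), 51,175 (Verdant-1), 50,960 (Novara-4), 50,060 (Verdant-2), 48,435 (Verdant-3), 44,705 (Onyx-1)
Next rejected bid: $42,250 (not a price — pay-as-bid).
Onyx's winning unit-bids: 44,705 = $44,705.

Onyx pays $44,705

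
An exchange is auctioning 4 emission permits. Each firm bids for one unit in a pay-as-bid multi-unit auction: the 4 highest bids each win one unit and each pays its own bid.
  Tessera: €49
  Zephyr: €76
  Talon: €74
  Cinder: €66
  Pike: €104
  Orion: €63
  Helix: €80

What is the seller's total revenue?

Bids ranked high→low: 104 (Pike), 80 (Helix), 76 (Zephyr), 74 (Talon), 66 (Cinder), 63 (Orion), …
Top 4: Pike, Helix, Zephyr, Talon.
Total revenue = 104 + 80 + 76 + 74 = €334.

Total revenue: €334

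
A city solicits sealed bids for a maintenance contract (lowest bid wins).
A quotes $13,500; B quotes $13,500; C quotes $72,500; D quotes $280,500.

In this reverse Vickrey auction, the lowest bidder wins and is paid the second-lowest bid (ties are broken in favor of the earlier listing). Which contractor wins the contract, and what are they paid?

A is paid $13,500

Bids ranked: 13,500 (A) < 13,500 (B) < 72,500 (C) < 280,500 (D)
A and B tie at $13,500; tie-break gives it to A.
A wins with the lowest bid; price is set by the runner-up at $13,500.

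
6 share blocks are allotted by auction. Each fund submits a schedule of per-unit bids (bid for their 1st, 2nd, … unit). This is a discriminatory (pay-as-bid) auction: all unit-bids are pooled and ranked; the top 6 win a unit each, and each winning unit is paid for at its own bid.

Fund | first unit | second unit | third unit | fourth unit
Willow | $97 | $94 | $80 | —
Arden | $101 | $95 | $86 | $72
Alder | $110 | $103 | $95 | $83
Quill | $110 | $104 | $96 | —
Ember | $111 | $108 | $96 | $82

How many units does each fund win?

Alder 2, Ember 2, Quill 2

Pooled unit-bids ranked (top 6): 111 (Ember-1), 110 (Alder-1), 110 (Quill-1), 108 (Ember-2), 104 (Quill-2), 103 (Alder-2)
Next rejected bid: $101 (not a price — pay-as-bid).
Allocation: Alder 2, Ember 2, Quill 2.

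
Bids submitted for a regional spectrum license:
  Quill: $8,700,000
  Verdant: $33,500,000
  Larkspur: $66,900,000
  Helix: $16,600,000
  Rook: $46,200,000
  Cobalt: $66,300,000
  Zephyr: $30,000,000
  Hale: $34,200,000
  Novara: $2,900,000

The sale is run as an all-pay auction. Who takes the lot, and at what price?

Larkspur pays $66,900,000

Sorting bids: 66,900,000 (Larkspur) > 66,300,000 (Cobalt) > 46,200,000 (Rook) > 34,200,000 (Hale) > 33,500,000 (Verdant) > 30,000,000 (Zephyr) > …
Larkspur wins with the top bid; all bids are sunk regardless.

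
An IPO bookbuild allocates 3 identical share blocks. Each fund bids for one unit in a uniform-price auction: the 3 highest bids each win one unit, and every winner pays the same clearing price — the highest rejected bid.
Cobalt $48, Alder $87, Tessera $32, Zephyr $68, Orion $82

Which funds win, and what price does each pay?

Bids ranked high→low: 87 (Alder), 82 (Orion), 68 (Zephyr), 48 (Cobalt), 32 (Tessera)
The 3 highest are Alder, Orion, Zephyr.
First losing bid is Cobalt's $48, which sets the uniform price.

Alder, Orion, Zephyr; each pays $48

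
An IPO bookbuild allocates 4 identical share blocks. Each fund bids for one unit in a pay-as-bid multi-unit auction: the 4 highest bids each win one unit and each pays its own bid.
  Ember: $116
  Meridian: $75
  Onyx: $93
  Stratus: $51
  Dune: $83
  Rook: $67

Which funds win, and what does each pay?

Ember $116, Onyx $93, Dune $83, Meridian $75

Bids ranked high→low: 116 (Ember), 93 (Onyx), 83 (Dune), 75 (Meridian), 67 (Rook), 51 (Stratus)
Winners (4 units): Ember, Onyx, Dune, Meridian.
Each winner pays its own bid: Ember $116, Onyx $93, Dune $83, Meridian $75.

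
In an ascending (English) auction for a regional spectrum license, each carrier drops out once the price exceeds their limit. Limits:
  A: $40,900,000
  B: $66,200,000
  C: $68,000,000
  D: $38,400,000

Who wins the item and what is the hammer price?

C wins at $66,200,000

Sorting limits: 68,000,000 (C) > 66,200,000 (B) > 40,900,000 (A) > 38,400,000 (D)
Once the price passes $66,200,000, only C is left; the hammer falls at B's limit of $66,200,000.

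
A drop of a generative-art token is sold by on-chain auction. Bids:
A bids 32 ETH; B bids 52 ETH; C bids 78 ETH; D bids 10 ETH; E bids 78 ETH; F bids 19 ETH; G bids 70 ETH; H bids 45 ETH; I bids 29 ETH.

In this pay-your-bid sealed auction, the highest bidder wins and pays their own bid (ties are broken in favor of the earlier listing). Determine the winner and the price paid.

C pays 78 ETH

Sorting bids: 78 (C) > 78 (E) > 70 (G) > 52 (B) > 45 (H) > 32 (A) > …
C and E tie at 78 ETH; tie-break gives it to C.
First-price: C pays what they bid, 78 ETH.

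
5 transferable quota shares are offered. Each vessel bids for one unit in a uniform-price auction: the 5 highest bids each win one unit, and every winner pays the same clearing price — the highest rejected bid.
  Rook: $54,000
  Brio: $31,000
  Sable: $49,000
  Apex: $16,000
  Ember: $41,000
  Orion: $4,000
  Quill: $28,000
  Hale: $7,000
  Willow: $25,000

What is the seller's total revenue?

Total revenue: $125,000

Ordering the bids: 54,000 (Rook), 49,000 (Sable), 41,000 (Ember), 31,000 (Brio), 28,000 (Quill), 25,000 (Willow), 16,000 (Apex), …
Winners (5 units): Rook, Sable, Ember, Brio, Quill.
Clearing price = highest rejected bid = $25,000.
Total revenue = 5 × $25,000 = $125,000.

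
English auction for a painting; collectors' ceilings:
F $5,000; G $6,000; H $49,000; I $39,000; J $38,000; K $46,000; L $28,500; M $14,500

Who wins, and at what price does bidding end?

H wins at $46,000

Limits ranked: 49,000 (H) > 46,000 (K) > 39,000 (I) > 38,000 (J) > 28,500 (L) > 14,500 (M) > …
Bidding ends when K exits at $46,000; H takes it.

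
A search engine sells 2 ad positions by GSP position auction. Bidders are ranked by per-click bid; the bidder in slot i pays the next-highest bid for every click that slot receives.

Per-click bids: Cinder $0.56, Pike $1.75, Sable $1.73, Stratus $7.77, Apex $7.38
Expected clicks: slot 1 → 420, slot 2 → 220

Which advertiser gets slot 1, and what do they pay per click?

Ranked by bid: $7.77 (Stratus) > $7.38 (Apex) > $1.75 (Pike) > …
Slot 1 goes to the first-ranked bidder, Stratus, who pays the next bid down: $7.38/click.

Stratus; $7.38 per click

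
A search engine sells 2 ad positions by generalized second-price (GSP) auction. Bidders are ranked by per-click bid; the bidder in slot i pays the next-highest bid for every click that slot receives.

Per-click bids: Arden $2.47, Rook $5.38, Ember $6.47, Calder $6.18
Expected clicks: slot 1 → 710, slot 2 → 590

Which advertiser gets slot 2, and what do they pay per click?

Sorting advertisers: $6.47 (Ember) > $6.18 (Calder) > $5.38 (Rook) > …
Slot 2 goes to the second-ranked bidder, Calder, who pays the next bid down: $5.38/click.

Calder; $5.38 per click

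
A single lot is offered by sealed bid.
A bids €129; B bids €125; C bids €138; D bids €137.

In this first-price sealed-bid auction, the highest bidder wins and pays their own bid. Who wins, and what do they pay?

Rule: the highest bidder wins and pays their own bid.
Sorting bids: 138 (C) > 137 (D) > 129 (A) > 125 (B)
First-price: C pays what they bid, €138.

C pays €138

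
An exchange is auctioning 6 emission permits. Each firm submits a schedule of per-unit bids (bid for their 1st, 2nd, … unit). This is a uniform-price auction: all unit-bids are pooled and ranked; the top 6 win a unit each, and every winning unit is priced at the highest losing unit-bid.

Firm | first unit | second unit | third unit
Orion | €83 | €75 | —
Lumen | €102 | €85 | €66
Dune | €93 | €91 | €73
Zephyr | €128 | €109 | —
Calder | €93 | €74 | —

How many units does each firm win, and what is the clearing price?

Pooled unit-bids ranked (top 6): 128 (Zephyr-1), 109 (Zephyr-2), 102 (Lumen-1), 93 (Dune-1), 93 (Calder-1), 91 (Dune-2)
The (k+1)-th unit-bid is €85.
Allocation: Calder 1, Dune 2, Lumen 1, Zephyr 2.

Calder 1, Dune 2, Lumen 1, Zephyr 2; clearing price €85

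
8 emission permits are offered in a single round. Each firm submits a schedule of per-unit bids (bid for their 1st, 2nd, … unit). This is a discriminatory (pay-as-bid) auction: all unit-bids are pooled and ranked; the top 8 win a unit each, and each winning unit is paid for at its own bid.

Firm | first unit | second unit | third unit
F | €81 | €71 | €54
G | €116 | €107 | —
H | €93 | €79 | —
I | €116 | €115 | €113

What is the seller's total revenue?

All unit-bids, highest first — top 8: 116 (G-1), 116 (I-1), 115 (I-2), 113 (I-3), 107 (G-2), 93 (H-1), 81 (F-1), 79 (H-2)
Next rejected bid: €71 (not a price — pay-as-bid).
Each winning unit pays its own bid.
Revenue = 116 + 116 + 115 + 113 + 107 + 93 + 81 + 79 = €820.

Total revenue: €820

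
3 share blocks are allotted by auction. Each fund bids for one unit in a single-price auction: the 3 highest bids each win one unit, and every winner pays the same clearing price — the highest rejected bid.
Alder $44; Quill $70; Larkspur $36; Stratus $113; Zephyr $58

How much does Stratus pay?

Stratus pays $44

Ordering the bids: 113 (Stratus), 70 (Quill), 58 (Zephyr), 44 (Alder), 36 (Larkspur)
Top 3: Stratus, Quill, Zephyr.
Highest unsuccessful bid: $44 → clearing price.
Stratus wins → pays $44.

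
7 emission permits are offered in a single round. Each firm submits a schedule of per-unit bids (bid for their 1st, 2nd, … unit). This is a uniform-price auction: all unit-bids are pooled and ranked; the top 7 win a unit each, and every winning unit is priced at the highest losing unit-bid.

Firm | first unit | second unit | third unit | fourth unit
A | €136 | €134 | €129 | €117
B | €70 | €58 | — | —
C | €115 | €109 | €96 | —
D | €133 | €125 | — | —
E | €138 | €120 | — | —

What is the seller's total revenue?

All unit-bids, highest first — top 7: 138 (E-1), 136 (A-1), 134 (A-2), 133 (D-1), 129 (A-3), 125 (D-2), 120 (E-2)
Highest rejected unit-bid = €117.
Allocation: A 3, D 2, E 2. Every unit priced at €117.
Revenue = 7 × 117 = €819.

Total revenue: €819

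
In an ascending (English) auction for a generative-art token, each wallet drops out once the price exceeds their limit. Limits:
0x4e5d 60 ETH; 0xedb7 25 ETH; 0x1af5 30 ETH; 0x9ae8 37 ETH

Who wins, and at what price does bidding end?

Sorting limits: 60 (0x4e5d) > 37 (0x9ae8) > 30 (0x1af5) > 25 (0xedb7)
0x9ae8 is the last rival to drop out, at 37 ETH; 0x4e5d remains and wins at that price.

0x4e5d wins at 37 ETH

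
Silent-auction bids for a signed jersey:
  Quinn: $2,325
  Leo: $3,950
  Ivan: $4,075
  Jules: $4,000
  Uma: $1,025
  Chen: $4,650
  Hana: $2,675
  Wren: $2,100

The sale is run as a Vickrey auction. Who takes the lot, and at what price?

Rule: the highest bidder wins and pays the second-highest bid.
Bids in order: 4,650 (Chen) > 4,075 (Ivan) > 4,000 (Jules) > 3,950 (Leo) > 2,675 (Hana) > 2,325 (Quinn) > …
Chen is highest; pays the second-highest bid, $4,075.

Chen pays $4,075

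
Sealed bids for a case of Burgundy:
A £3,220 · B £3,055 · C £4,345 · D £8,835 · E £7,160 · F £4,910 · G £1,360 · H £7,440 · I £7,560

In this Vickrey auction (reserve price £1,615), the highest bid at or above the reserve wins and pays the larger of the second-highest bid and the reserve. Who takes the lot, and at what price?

Bids in order: 8,835 (D) > 7,560 (I) > 7,440 (H) > 7,160 (E) > 4,910 (F) > 4,345 (C) > …
D has the top bid at or above the reserve (£8,835).
Second-highest bid £7,560 exceeds the reserve £1,615 → payment £7,560.

D pays £7,560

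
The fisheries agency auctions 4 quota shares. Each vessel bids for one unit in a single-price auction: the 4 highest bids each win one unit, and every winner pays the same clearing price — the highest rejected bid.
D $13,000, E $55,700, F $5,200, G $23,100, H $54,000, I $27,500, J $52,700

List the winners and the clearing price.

Bids ranked high→low: 55,700 (E), 54,000 (H), 52,700 (J), 27,500 (I), 23,100 (G), 13,000 (D), …
Winners (4 units): E, H, J, I.
Clearing price = highest rejected bid = $23,100.

E, H, J, I; each pays $23,100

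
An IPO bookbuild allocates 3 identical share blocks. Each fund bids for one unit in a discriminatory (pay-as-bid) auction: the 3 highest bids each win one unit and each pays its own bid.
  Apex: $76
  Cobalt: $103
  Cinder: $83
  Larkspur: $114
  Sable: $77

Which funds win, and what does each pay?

Larkspur $114, Cobalt $103, Cinder $83

Sorting: 114 (Larkspur), 103 (Cobalt), 83 (Cinder), 77 (Sable), 76 (Apex)
The 3 highest are Larkspur, Cobalt, Cinder.
Each winner pays its own bid: Larkspur $114, Cobalt $103, Cinder $83.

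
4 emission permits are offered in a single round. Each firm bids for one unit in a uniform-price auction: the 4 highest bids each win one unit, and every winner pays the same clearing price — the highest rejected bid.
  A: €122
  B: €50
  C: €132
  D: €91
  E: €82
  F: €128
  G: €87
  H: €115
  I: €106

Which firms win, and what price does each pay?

Sorting: 132 (C), 128 (F), 122 (A), 115 (H), 106 (I), 91 (D), …
Winners (4 units): C, F, A, H.
Clearing price = highest rejected bid = €106.

C, F, A, H; each pays €106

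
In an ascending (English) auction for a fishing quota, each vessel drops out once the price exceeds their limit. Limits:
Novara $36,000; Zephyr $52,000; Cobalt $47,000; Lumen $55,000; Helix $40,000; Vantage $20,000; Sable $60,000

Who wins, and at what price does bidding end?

Sable wins at $55,000

Rule: the price rises until one bidder remains; the winner pays the price at which the last rival dropped out.
Sorting limits: 60,000 (Sable) > 55,000 (Lumen) > 52,000 (Zephyr) > 47,000 (Cobalt) > 40,000 (Helix) > 36,000 (Novara) > …
Lumen is the last rival to drop out, at $55,000; Sable remains and wins at that price.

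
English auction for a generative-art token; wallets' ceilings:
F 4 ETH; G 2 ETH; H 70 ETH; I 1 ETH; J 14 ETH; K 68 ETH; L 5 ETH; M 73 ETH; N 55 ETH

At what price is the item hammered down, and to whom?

M wins at 70 ETH

Sorting limits: 73 (M) > 70 (H) > 68 (K) > 55 (N) > 14 (J) > 5 (L) > …
Once the price passes 70 ETH, only M is left; the hammer falls at H's limit of 70 ETH.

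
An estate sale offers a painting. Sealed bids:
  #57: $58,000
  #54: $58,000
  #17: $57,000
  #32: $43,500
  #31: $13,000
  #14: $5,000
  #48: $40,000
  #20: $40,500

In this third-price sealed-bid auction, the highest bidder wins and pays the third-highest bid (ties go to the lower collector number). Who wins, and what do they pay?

#54 pays $57,000

Bids ranked: 58,000 (#54) > 58,000 (#57) > 57,000 (#17) > 43,500 (#32) > 40,500 (#20) > 40,000 (#48) > …
Tie at $58,000 → #54 wins by tie-break.
#54 is highest; pays the third-highest bid, $57,000.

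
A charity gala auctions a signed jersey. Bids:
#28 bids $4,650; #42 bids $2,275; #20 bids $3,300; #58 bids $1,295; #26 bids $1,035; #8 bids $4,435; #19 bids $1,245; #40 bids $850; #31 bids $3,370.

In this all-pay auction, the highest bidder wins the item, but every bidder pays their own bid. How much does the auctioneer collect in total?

Total revenue: $22,455

Sorting bids: 4,650 (#28) > 4,435 (#8) > 3,370 (#31) > 3,300 (#20) > 2,275 (#42) > 1,295 (#58) > …
#28 wins with the top bid; all bids are sunk regardless.
Every bidder forfeits their bid regardless of winning.
Revenue = 4,650 + 2,275 + 3,300 + 1,295 + 1,035 + 4,435 + 1,245 + 850 + 3,370 = $22,455.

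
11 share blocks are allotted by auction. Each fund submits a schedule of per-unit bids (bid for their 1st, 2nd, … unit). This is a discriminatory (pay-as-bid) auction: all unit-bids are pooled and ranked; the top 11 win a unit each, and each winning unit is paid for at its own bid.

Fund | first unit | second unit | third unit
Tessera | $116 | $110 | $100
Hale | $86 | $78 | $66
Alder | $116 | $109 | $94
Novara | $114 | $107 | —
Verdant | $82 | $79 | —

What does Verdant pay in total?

Merging the schedules and taking the best 11: 116 (Tessera-1), 116 (Alder-1), 114 (Novara-1), 110 (Tessera-2), 109 (Alder-2), 107 (Novara-2), 100 (Tessera-3), 94 (Alder-3), 86 (Hale-1), 82 (Verdant-1), 79 (Verdant-2)
Next rejected bid: $78 (not a price — pay-as-bid).
Verdant's winning unit-bids: 82 + 79 = $161.

Verdant pays $161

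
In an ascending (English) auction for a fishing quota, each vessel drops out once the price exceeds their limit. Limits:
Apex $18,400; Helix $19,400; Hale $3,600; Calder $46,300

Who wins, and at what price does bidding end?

Limits in order: 46,300 (Calder) > 19,400 (Helix) > 18,400 (Apex) > 3,600 (Hale)
Bidding ends when Helix exits at $19,400; Calder takes it.

Calder wins at $19,400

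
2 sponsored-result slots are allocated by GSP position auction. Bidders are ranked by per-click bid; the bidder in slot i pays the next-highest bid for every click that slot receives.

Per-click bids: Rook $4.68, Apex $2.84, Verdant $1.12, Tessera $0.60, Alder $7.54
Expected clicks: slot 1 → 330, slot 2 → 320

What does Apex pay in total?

Apex pays $0.00

Per-click bids in order: $7.54 (Alder) > $4.68 (Rook) > $2.84 (Apex) > …
Apex ranks below slot 2 → no slot, pays nothing.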